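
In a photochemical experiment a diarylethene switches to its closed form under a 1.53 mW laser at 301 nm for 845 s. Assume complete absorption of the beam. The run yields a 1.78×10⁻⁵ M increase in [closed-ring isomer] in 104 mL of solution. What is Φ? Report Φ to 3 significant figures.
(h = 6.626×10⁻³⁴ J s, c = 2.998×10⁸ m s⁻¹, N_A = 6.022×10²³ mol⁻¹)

Product: (1.78×10⁻⁵ M)(0.104 L) = 1.851×10⁻⁶ mol.
Photon energy at 301 nm: hc/λ = (6.626×10⁻³⁴)(2.998×10⁸)/(301×10⁻⁹) = 6.600×10⁻¹⁹ J.
Energy delivered: (1.53 mW)(845 s) = 1.293 J.
Photons incident: 1.293 / 6.600×10⁻¹⁹ = 1.959×10¹⁸, i.e. 1.959×10¹⁸/6.022×10²³ = 3.253×10⁻⁶ mol.
Φ = 1.851×10⁻⁶ mol / 3.253×10⁻⁶ mol photons = 0.569.

Φ = 0.569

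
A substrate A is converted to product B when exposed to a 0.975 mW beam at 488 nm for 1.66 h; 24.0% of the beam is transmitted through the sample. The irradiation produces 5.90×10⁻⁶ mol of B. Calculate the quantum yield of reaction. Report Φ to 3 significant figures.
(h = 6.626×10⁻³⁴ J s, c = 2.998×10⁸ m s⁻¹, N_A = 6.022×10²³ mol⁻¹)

Photon energy at 488 nm: hc/λ = (6.626×10⁻³⁴)(2.998×10⁸)/(488×10⁻⁹) = 4.071×10⁻¹⁹ J.
Energy delivered: (0.975 mW)(5976 s) = 5.827 J.
Photons incident: 5.827 / 4.071×10⁻¹⁹ = 1.431×10¹⁹, i.e. 1.431×10¹⁹/6.022×10²³ = 2.376×10⁻⁵ mol.
Fraction absorbed: 1 − 24.0/100 = 0.7600.
Photons absorbed: 0.7600 × 2.376×10⁻⁵ = 1.806×10⁻⁵ mol.
Φ = 5.90×10⁻⁶ mol / 1.806×10⁻⁵ mol photons = 0.327.

Φ = 0.327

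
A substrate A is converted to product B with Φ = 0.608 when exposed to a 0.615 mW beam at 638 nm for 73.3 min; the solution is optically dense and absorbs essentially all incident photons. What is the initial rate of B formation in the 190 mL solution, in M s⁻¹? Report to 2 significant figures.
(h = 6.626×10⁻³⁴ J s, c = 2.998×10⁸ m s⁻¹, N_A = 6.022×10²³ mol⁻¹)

1.0×10⁻⁸ M s⁻¹

Photon energy at 638 nm: hc/λ = (6.626×10⁻³⁴)(2.998×10⁸)/(638×10⁻⁹) = 3.114×10⁻¹⁹ J.
Energy delivered: (0.615 mW)(4398 s) = 2.705 J.
Photons incident: 2.705 / 3.114×10⁻¹⁹ = 8.687×10¹⁸, i.e. 8.687×10¹⁸/6.022×10²³ = 1.443×10⁻⁵ mol.
Product formed: 0.608 × 1.443×10⁻⁵ = 8.773×10⁻⁶ mol.
Rate: 8.773×10⁻⁶ mol / (4398 s × 0.19 L) = 1.0×10⁻⁸ M s⁻¹.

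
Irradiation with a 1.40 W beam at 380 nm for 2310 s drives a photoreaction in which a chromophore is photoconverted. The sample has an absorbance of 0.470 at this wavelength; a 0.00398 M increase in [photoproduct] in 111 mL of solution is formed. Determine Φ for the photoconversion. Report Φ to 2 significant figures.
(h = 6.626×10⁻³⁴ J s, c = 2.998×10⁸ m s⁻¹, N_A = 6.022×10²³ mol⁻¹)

Φ = 0.065

Product: (0.00398 M)(0.111 L) = 4.418×10⁻⁴ mol.
Photon energy at 380 nm: hc/λ = (6.626×10⁻³⁴)(2.998×10⁸)/(380×10⁻⁹) = 5.228×10⁻¹⁹ J.
Energy delivered: (1.40 W)(2310 s) = 3234 J.
Photons incident: 3234 / 5.228×10⁻¹⁹ = 6.186×10²¹, i.e. 6.186×10²¹/6.022×10²³ = 0.01027 mol.
Fraction absorbed: 1 − 10^(−0.470) = 0.6612.
Photons absorbed: 0.6612 × 0.01027 = 0.006791 mol.
Φ = 4.418×10⁻⁴ mol / 0.006791 mol photons = 0.065.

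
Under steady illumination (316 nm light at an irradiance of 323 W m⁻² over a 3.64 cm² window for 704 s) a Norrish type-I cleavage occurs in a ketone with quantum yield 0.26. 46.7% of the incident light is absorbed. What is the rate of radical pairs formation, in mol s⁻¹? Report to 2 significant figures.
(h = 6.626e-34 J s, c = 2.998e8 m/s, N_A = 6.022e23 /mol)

3.8e-8 mol s⁻¹

Photon energy at 316 nm: hc/λ = (6.626e-34)(2.998e8)/(316e-9) = 6.286e-19 J.
Energy delivered: (323 W m⁻²)(3.64e-4 m²)(704 s) = 82.77 J.
Photons incident: 82.77 / 6.286e-19 = 1.317e20, i.e. 1.317e20/6.022e23 = 2.187e-4 mol.
Photons absorbed: 0.467 × 2.187e-4 = 1.021e-4 mol.
Product formed: 0.26 × 1.021e-4 = 2.655e-5 mol.
Rate: 2.655e-5 / 704 s = 3.8e-8 mol s⁻¹.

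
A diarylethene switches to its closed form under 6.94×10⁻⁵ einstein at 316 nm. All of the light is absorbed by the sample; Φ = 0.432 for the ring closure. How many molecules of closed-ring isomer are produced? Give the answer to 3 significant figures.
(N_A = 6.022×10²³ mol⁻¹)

Product: Φ × n_abs = 0.432 × 6.94×10⁻⁵ = 2.998×10⁻⁵ mol.
As a count: 2.998×10⁻⁵ × 6.022×10²³ = 1.81×10¹⁹.

1.81×10¹⁹ molecules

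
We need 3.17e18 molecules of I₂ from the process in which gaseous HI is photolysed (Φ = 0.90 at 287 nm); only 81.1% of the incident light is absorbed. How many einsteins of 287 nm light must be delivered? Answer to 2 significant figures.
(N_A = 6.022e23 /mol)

Product: 3.17e18 / 6.022e23 = 5.264e-6 mol.
Photons that must be absorbed: 5.264e-6 / 0.90 = 5.849e-6 mol.
Incident photons needed: 5.849e-6 / 0.811 = 7.212e-6 mol.

7.2e-6 einstein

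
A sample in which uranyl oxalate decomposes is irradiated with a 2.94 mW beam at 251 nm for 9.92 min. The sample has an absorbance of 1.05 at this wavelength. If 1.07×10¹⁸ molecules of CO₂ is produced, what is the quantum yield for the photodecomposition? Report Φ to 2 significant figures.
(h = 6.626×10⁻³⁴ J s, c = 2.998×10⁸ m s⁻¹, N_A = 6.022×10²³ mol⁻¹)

Φ = 0.53

Product: 1.07×10¹⁸ / 6.022×10²³ = 1.777×10⁻⁶ mol.
Photon energy at 251 nm: hc/λ = (6.626×10⁻³⁴)(2.998×10⁸)/(251×10⁻⁹) = 7.914×10⁻¹⁹ J.
Energy delivered: (2.94 mW)(595.2 s) = 1.750 J.
Photons incident: 1.750 / 7.914×10⁻¹⁹ = 2.211×10¹⁸, i.e. 2.211×10¹⁸/6.022×10²³ = 3.672×10⁻⁶ mol.
Fraction absorbed: 1 − 10^(−1.05) = 0.9109.
Photons absorbed: 0.9109 × 3.672×10⁻⁶ = 3.345×10⁻⁶ mol.
Φ = 1.777×10⁻⁶ mol / 3.345×10⁻⁶ mol photons = 0.53.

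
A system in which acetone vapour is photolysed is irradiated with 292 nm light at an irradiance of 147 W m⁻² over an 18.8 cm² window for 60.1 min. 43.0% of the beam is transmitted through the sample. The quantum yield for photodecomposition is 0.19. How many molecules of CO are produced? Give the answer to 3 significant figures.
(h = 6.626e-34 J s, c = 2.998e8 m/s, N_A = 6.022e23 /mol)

Photon energy at 292 nm: hc/λ = (6.626e-34)(2.998e8)/(292e-9) = 6.803e-19 J.
Energy delivered: (147 W m⁻²)(18.8e-4 m²)(3606 s) = 996.6 J.
Photons incident: 996.6 / 6.803e-19 = 1.465e21, i.e. 1.465e21/6.022e23 = 0.002433 mol.
Fraction absorbed: 1 − 43.0/100 = 0.5700.
Photons absorbed: 0.5700 × 0.002433 = 0.001387 mol.
Product: Φ × n_abs = 0.19 × 0.001387 = 2.635e-4 mol.
As a count: 2.635e-4 × 6.022e23 = 1.59e20.

1.59e20 molecules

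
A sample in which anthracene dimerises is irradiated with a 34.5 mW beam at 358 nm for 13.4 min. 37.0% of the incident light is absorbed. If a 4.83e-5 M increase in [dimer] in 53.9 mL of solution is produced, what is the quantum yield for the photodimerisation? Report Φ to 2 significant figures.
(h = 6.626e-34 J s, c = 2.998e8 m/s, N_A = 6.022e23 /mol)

Φ = 0.085

Product: (4.83e-5 M)(0.0539 L) = 2.603e-6 mol.
Photon energy at 358 nm: hc/λ = (6.626e-34)(2.998e8)/(358e-9) = 5.549e-19 J.
Energy delivered: (34.5 mW)(804 s) = 27.74 J.
Photons incident: 27.74 / 5.549e-19 = 4.999e19, i.e. 4.999e19/6.022e23 = 8.301e-5 mol.
Photons absorbed: 0.370 × 8.301e-5 = 3.071e-5 mol.
Φ = 2.603e-6 mol / 3.071e-5 mol photons = 0.085.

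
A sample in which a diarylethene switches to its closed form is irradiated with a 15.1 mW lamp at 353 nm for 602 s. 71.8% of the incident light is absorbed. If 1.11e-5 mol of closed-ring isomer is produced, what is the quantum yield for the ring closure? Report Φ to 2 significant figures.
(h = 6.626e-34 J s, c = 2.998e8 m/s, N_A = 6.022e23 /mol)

Photon energy at 353 nm: hc/λ = (6.626e-34)(2.998e8)/(353e-9) = 5.627e-19 J.
Energy delivered: (15.1 mW)(602 s) = 9.090 J.
Photons incident: 9.090 / 5.627e-19 = 1.615e19, i.e. 1.615e19/6.022e23 = 2.682e-5 mol.
Photons absorbed: 0.718 × 2.682e-5 = 1.926e-5 mol.
Φ = 1.11e-5 mol / 1.926e-5 mol photons = 0.58.

Φ = 0.58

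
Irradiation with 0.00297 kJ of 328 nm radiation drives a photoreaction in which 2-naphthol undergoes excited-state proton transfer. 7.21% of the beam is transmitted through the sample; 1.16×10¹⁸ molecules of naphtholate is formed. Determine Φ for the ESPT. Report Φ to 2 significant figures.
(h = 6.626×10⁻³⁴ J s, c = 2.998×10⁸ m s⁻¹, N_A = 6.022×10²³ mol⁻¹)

Product: 1.16×10¹⁸ / 6.022×10²³ = 1.926×10⁻⁶ mol.
Photon energy at 328 nm: hc/λ = (6.626×10⁻³⁴)(2.998×10⁸)/(328×10⁻⁹) = 6.056×10⁻¹⁹ J.
Incident energy: 0.00297 kJ = 2.97 J.
Photons incident: 2.97 / 6.056×10⁻¹⁹ = 4.904×10¹⁸, i.e. 4.904×10¹⁸/6.022×10²³ = 8.143×10⁻⁶ mol.
Fraction absorbed: 1 − 7.21/100 = 0.9279.
Photons absorbed: 0.9279 × 8.143×10⁻⁶ = 7.556×10⁻⁶ mol.
Φ = 1.926×10⁻⁶ mol / 7.556×10⁻⁶ mol photons = 0.25.

Φ = 0.25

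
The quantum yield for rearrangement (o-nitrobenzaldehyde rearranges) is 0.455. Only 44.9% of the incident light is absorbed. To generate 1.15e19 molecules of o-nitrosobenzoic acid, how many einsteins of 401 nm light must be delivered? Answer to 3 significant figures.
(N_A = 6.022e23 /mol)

9.35e-5 einstein

Product: 1.15e19 / 6.022e23 = 1.910e-5 mol.
Photons that must be absorbed: 1.910e-5 / 0.455 = 4.198e-5 mol.
Incident photons needed: 4.198e-5 / 0.449 = 9.350e-5 mol.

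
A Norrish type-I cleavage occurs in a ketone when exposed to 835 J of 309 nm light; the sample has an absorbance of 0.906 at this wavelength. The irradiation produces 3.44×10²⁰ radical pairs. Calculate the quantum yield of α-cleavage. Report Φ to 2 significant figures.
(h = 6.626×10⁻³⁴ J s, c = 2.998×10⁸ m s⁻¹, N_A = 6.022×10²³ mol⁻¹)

Φ = 0.30

Product: 3.44×10²⁰ / 6.022×10²³ = 5.712×10⁻⁴ mol.
Photon energy at 309 nm: hc/λ = (6.626×10⁻³⁴)(2.998×10⁸)/(309×10⁻⁹) = 6.429×10⁻¹⁹ J.
Photons incident: 835 / 6.429×10⁻¹⁹ = 1.299×10²¹, i.e. 1.299×10²¹/6.022×10²³ = 0.002157 mol.
Fraction absorbed: 1 − 10^(−0.906) = 0.8758.
Photons absorbed: 0.8758 × 0.002157 = 0.001889 mol.
Φ = 5.712×10⁻⁴ mol / 0.001889 mol photons = 0.30.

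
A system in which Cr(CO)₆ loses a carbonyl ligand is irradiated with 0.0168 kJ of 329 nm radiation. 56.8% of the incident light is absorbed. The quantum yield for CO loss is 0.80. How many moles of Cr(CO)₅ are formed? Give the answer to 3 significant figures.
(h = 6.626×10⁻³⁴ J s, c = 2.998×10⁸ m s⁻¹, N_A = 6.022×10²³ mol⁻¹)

2.10×10⁻⁵ mol

Photon energy at 329 nm: hc/λ = (6.626×10⁻³⁴)(2.998×10⁸)/(329×10⁻⁹) = 6.038×10⁻¹⁹ J.
Incident energy: 0.0168 kJ = 16.8 J.
Photons incident: 16.8 / 6.038×10⁻¹⁹ = 2.782×10¹⁹, i.e. 2.782×10¹⁹/6.022×10²³ = 4.620×10⁻⁵ mol.
Photons absorbed: 0.568 × 4.620×10⁻⁵ = 2.624×10⁻⁵ mol.
Product: Φ × n_abs = 0.80 × 2.624×10⁻⁵ = 2.099×10⁻⁵ mol.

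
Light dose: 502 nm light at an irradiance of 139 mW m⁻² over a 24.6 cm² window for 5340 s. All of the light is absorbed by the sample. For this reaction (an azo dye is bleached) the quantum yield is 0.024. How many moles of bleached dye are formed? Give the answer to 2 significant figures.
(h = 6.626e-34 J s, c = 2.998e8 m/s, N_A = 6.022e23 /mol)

1.8e-7 mol

Photon energy at 502 nm: hc/λ = (6.626e-34)(2.998e8)/(502e-9) = 3.957e-19 J.
Energy delivered: (139 mW m⁻²)(24.6e-4 m²)(5340 s) = 1.826 J.
Photons incident: 1.826 / 3.957e-19 = 4.615e18, i.e. 4.615e18/6.022e23 = 7.664e-6 mol.
Product: Φ × n_abs = 0.024 × 7.664e-6 = 1.839e-7 mol.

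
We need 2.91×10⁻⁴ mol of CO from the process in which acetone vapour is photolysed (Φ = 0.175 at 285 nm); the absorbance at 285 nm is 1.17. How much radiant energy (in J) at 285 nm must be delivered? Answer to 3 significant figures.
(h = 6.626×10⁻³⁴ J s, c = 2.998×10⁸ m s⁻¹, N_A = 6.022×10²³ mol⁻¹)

Photons that must be absorbed: 2.91×10⁻⁴ / 0.175 = 0.001663 mol.
Fraction absorbed: 1 − 10^(−1.17) = 0.9324.
Incident photons needed: 0.001663 / 0.9324 = 0.001784 mol.
Photon energy: hc/λ = 6.970×10⁻¹⁹ J; per mole, 4.197×10⁵ J mol⁻¹.
Energy required: 0.001784 × 4.197×10⁵ = 749 J.

749 J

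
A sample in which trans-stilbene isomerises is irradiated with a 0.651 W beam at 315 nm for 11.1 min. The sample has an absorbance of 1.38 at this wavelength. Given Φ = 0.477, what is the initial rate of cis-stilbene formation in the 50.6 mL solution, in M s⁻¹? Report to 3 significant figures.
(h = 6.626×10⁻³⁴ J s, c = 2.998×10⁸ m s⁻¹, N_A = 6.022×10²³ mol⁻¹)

1.55×10⁻⁵ M s⁻¹

Photon energy at 315 nm: hc/λ = (6.626×10⁻³⁴)(2.998×10⁸)/(315×10⁻⁹) = 6.306×10⁻¹⁹ J.
Energy delivered: (0.651 W)(666 s) = 433.6 J.
Photons incident: 433.6 / 6.306×10⁻¹⁹ = 6.876×10²⁰, i.e. 6.876×10²⁰/6.022×10²³ = 0.001142 mol.
Fraction absorbed: 1 − 10^(−1.38) = 0.9583.
Photons absorbed: 0.9583 × 0.001142 = 0.001094 mol.
Product formed: 0.477 × 0.001094 = 5.218×10⁻⁴ mol.
Rate: 5.218×10⁻⁴ mol / (666 s × 0.0506 L) = 1.55×10⁻⁵ M s⁻¹.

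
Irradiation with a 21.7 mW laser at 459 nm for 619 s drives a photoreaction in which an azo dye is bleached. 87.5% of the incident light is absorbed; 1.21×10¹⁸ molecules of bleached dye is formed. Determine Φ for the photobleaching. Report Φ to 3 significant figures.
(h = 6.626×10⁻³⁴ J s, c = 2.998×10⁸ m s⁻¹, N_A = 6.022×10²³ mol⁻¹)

Φ = 0.0446

Product: 1.21×10¹⁸ / 6.022×10²³ = 2.009×10⁻⁶ mol.
Photon energy at 459 nm: hc/λ = (6.626×10⁻³⁴)(2.998×10⁸)/(459×10⁻⁹) = 4.328×10⁻¹⁹ J.
Energy delivered: (21.7 mW)(619 s) = 13.43 J.
Photons incident: 13.43 / 4.328×10⁻¹⁹ = 3.103×10¹⁹, i.e. 3.103×10¹⁹/6.022×10²³ = 5.153×10⁻⁵ mol.
Photons absorbed: 0.875 × 5.153×10⁻⁵ = 4.509×10⁻⁵ mol.
Φ = 2.009×10⁻⁶ mol / 4.509×10⁻⁵ mol photons = 0.0446.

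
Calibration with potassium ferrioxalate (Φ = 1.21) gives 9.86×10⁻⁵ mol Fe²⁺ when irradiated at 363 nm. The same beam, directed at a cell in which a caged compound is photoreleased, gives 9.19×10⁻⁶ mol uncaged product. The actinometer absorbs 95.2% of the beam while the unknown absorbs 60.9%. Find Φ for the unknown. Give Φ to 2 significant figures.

Photons absorbed by the actinometer: 9.86×10⁻⁵ / 1.21 = 8.149×10⁻⁵ mol.
Incident flux: 8.149×10⁻⁵ / 0.952 = 8.560×10⁻⁵ einstein.
Absorbed by unknown: 0.609 × 8.560×10⁻⁵ = 5.213×10⁻⁵ mol.
Φ(unknown) = 9.19×10⁻⁶ / 5.213×10⁻⁵ = 0.18.

Φ = 0.18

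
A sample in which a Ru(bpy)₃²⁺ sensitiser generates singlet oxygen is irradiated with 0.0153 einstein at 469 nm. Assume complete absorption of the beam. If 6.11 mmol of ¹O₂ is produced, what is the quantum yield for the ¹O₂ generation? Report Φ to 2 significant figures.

Φ = 0.40

Product: 6.11 mmol = 0.00611 mol.
Φ = 0.00611 mol / 0.0153 mol photons = 0.40.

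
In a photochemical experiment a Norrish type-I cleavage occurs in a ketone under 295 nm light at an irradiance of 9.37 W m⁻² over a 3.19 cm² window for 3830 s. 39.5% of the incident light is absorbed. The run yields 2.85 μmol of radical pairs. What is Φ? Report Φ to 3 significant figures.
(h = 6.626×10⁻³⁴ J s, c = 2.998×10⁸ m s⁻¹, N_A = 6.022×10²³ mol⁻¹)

Product: 2.85 μmol = 2.85×10⁻⁶ mol.
Photon energy at 295 nm: hc/λ = (6.626×10⁻³⁴)(2.998×10⁸)/(295×10⁻⁹) = 6.734×10⁻¹⁹ J.
Energy delivered: (9.37 W m⁻²)(3.19×10⁻⁴ m²)(3830 s) = 11.45 J.
Photons incident: 11.45 / 6.734×10⁻¹⁹ = 1.700×10¹⁹, i.e. 1.700×10¹⁹/6.022×10²³ = 2.823×10⁻⁵ mol.
Photons absorbed: 0.395 × 2.823×10⁻⁵ = 1.115×10⁻⁵ mol.
Φ = 2.85×10⁻⁶ mol / 1.115×10⁻⁵ mol photons = 0.256.

Φ = 0.256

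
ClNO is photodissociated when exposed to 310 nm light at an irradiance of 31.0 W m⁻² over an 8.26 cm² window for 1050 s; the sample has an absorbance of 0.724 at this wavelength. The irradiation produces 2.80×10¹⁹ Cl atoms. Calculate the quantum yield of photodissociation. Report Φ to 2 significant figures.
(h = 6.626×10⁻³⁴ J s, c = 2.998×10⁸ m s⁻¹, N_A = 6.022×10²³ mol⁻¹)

Product: 2.80×10¹⁹ / 6.022×10²³ = 4.650×10⁻⁵ mol.
Photon energy at 310 nm: hc/λ = (6.626×10⁻³⁴)(2.998×10⁸)/(310×10⁻⁹) = 6.408×10⁻¹⁹ J.
Energy delivered: (31.0 W m⁻²)(8.26×10⁻⁴ m²)(1050 s) = 26.89 J.
Photons incident: 26.89 / 6.408×10⁻¹⁹ = 4.196×10¹⁹, i.e. 4.196×10¹⁹/6.022×10²³ = 6.968×10⁻⁵ mol.
Fraction absorbed: 1 − 10^(−0.724) = 0.8112.
Photons absorbed: 0.8112 × 6.968×10⁻⁵ = 5.652×10⁻⁵ mol.
Φ = 4.650×10⁻⁵ mol / 5.652×10⁻⁵ mol photons = 0.82.

Φ = 0.82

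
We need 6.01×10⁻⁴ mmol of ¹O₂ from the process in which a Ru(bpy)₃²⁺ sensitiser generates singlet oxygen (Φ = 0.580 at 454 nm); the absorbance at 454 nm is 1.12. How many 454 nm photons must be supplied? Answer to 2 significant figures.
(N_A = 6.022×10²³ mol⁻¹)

Product: 6.01×10⁻⁴ mmol = 6.01×10⁻⁷ mol.
Photons that must be absorbed: 6.01×10⁻⁷ / 0.580 = 1.036×10⁻⁶ mol.
Fraction absorbed: 1 − 10^(−1.12) = 0.9241.
Incident photons needed: 1.036×10⁻⁶ / 0.9241 = 1.121×10⁻⁶ mol.
Photon count: 1.121×10⁻⁶ × 6.022×10²³ = 6.8×10¹⁷.

6.8×10¹⁷ photons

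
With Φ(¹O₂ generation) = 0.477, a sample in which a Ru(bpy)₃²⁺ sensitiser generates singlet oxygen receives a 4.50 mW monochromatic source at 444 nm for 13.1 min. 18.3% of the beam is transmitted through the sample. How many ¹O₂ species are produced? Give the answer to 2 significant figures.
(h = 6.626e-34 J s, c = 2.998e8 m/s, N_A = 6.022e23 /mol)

Photon energy at 444 nm: hc/λ = (6.626e-34)(2.998e8)/(444e-9) = 4.474e-19 J.
Energy delivered: (4.50 mW)(786 s) = 3.537 J.
Photons incident: 3.537 / 4.474e-19 = 7.906e18, i.e. 7.906e18/6.022e23 = 1.313e-5 mol.
Fraction absorbed: 1 − 18.3/100 = 0.8170.
Photons absorbed: 0.8170 × 1.313e-5 = 1.073e-5 mol.
Product: Φ × n_abs = 0.477 × 1.073e-5 = 5.118e-6 mol.
As a count: 5.118e-6 × 6.022e23 = 3.1e18.

3.1e18 species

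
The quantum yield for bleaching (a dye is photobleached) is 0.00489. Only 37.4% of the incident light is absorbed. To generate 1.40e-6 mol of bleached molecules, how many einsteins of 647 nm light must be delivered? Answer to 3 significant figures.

Photons that must be absorbed: 1.40e-6 / 0.00489 = 2.863e-4 mol.
Incident photons needed: 2.863e-4 / 0.374 = 7.655e-4 mol.

7.66e-4 einstein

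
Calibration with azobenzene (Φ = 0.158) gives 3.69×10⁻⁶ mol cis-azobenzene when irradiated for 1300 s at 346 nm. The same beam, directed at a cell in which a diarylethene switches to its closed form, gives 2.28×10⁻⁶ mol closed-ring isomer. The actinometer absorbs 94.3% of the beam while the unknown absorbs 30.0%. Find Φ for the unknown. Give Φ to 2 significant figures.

Φ = 0.31

Photons absorbed by the actinometer: 3.69×10⁻⁶ / 0.158 = 2.335×10⁻⁵ mol.
Incident flux: 2.335×10⁻⁵ / 0.943 = 2.476×10⁻⁵ einstein.
Absorbed by unknown: 0.300 × 2.476×10⁻⁵ = 7.428×10⁻⁶ mol.
Φ(unknown) = 2.28×10⁻⁶ / 7.428×10⁻⁶ = 0.31.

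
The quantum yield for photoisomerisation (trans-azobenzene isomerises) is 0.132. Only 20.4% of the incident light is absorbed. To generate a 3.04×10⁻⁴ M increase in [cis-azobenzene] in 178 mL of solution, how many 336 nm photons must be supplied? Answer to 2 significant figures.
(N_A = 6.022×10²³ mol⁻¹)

Product: (3.04×10⁻⁴ M)(0.178 L) = 5.411×10⁻⁵ mol.
Photons that must be absorbed: 5.411×10⁻⁵ / 0.132 = 4.099×10⁻⁴ mol.
Incident photons needed: 4.099×10⁻⁴ / 0.204 = 0.002009 mol.
Photon count: 0.002009 × 6.022×10²³ = 1.2×10²¹.

1.2×10²¹ photons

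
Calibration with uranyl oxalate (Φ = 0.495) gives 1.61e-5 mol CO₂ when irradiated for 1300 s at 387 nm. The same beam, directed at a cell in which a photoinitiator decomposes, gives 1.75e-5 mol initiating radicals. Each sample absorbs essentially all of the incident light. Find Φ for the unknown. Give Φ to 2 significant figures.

Φ = 0.54

Photons absorbed by the actinometer: 1.61e-5 / 0.495 = 3.253e-5 mol.
Φ(unknown) = 1.75e-5 / 3.253e-5 = 0.54.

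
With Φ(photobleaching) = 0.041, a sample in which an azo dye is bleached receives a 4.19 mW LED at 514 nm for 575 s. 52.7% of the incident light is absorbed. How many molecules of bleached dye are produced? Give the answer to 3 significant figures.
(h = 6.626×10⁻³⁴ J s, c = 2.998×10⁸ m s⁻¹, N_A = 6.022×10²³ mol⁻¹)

1.35×10¹⁷ molecules

Photon energy at 514 nm: hc/λ = (6.626×10⁻³⁴)(2.998×10⁸)/(514×10⁻⁹) = 3.865×10⁻¹⁹ J.
Energy delivered: (4.19 mW)(575 s) = 2.409 J.
Photons incident: 2.409 / 3.865×10⁻¹⁹ = 6.233×10¹⁸, i.e. 6.233×10¹⁸/6.022×10²³ = 1.035×10⁻⁵ mol.
Photons absorbed: 0.527 × 1.035×10⁻⁵ = 5.454×10⁻⁶ mol.
Product: Φ × n_abs = 0.041 × 5.454×10⁻⁶ = 2.236×10⁻⁷ mol.
As a count: 2.236×10⁻⁷ × 6.022×10²³ = 1.35×10¹⁷.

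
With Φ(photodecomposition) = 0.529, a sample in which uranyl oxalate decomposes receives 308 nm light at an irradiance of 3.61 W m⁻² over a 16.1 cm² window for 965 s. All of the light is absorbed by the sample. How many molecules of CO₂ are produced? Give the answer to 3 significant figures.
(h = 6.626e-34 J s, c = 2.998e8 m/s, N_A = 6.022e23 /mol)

Photon energy at 308 nm: hc/λ = (6.626e-34)(2.998e8)/(308e-9) = 6.450e-19 J.
Energy delivered: (3.61 W m⁻²)(16.1e-4 m²)(965 s) = 5.609 J.
Photons incident: 5.609 / 6.450e-19 = 8.696e18, i.e. 8.696e18/6.022e23 = 1.444e-5 mol.
Product: Φ × n_abs = 0.529 × 1.444e-5 = 7.639e-6 mol.
As a count: 7.639e-6 × 6.022e23 = 4.60e18.

4.60e18 molecules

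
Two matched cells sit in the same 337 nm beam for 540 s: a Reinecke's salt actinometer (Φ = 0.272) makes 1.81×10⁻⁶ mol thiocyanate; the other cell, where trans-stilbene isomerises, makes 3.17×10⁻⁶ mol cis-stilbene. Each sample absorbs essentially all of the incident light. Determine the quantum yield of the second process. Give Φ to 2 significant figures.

Φ = 0.48

Photons absorbed by the actinometer: 1.81×10⁻⁶ / 0.272 = 6.654×10⁻⁶ mol.
Φ(unknown) = 3.17×10⁻⁶ / 6.654×10⁻⁶ = 0.48.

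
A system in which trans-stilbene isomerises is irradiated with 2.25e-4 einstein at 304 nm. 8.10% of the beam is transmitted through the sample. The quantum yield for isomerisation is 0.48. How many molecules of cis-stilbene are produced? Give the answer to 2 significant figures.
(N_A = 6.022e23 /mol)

Fraction absorbed: 1 − 8.10/100 = 0.9190.
Photons absorbed: 0.9190 × 2.25e-4 = 2.068e-4 mol.
Product: Φ × n_abs = 0.48 × 2.068e-4 = 9.926e-5 mol.
As a count: 9.926e-5 × 6.022e23 = 6.0e19.

6.0e19 molecules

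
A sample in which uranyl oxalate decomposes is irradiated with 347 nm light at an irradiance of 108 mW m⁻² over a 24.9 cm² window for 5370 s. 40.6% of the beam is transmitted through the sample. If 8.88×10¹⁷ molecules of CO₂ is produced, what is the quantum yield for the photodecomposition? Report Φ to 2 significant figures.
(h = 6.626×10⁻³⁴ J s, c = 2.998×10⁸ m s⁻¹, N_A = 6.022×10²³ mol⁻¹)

Product: 8.88×10¹⁷ / 6.022×10²³ = 1.475×10⁻⁶ mol.
Photon energy at 347 nm: hc/λ = (6.626×10⁻³⁴)(2.998×10⁸)/(347×10⁻⁹) = 5.725×10⁻¹⁹ J.
Energy delivered: (108 mW m⁻²)(24.9×10⁻⁴ m²)(5370 s) = 1.444 J.
Photons incident: 1.444 / 5.725×10⁻¹⁹ = 2.522×10¹⁸, i.e. 2.522×10¹⁸/6.022×10²³ = 4.188×10⁻⁶ mol.
Fraction absorbed: 1 − 40.6/100 = 0.5940.
Photons absorbed: 0.5940 × 4.188×10⁻⁶ = 2.488×10⁻⁶ mol.
Φ = 1.475×10⁻⁶ mol / 2.488×10⁻⁶ mol photons = 0.59.

Φ = 0.59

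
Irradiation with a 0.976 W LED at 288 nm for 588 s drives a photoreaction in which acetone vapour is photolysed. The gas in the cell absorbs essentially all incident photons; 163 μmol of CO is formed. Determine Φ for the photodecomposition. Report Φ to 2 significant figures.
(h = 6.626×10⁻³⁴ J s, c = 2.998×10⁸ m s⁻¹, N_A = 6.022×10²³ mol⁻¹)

Product: 163 μmol = 1.63×10⁻⁴ mol.
Photon energy at 288 nm: hc/λ = (6.626×10⁻³⁴)(2.998×10⁸)/(288×10⁻⁹) = 6.897×10⁻¹⁹ J.
Energy delivered: (0.976 W)(588 s) = 573.9 J.
Photons incident: 573.9 / 6.897×10⁻¹⁹ = 8.321×10²⁰, i.e. 8.321×10²⁰/6.022×10²³ = 0.001382 mol.
Φ = 1.63×10⁻⁴ mol / 0.001382 mol photons = 0.12.

Φ = 0.12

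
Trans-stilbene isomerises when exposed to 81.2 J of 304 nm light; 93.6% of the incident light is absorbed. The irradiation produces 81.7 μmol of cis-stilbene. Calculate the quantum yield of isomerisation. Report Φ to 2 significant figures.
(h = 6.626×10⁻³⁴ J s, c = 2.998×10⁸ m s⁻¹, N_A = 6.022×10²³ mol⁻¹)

Product: 81.7 μmol = 8.17×10⁻⁵ mol.
Photon energy at 304 nm: hc/λ = (6.626×10⁻³⁴)(2.998×10⁸)/(304×10⁻⁹) = 6.534×10⁻¹⁹ J.
Photons incident: 81.2 / 6.534×10⁻¹⁹ = 1.243×10²⁰, i.e. 1.243×10²⁰/6.022×10²³ = 2.064×10⁻⁴ mol.
Photons absorbed: 0.936 × 2.064×10⁻⁴ = 1.932×10⁻⁴ mol.
Φ = 8.17×10⁻⁵ mol / 1.932×10⁻⁴ mol photons = 0.42.

Φ = 0.42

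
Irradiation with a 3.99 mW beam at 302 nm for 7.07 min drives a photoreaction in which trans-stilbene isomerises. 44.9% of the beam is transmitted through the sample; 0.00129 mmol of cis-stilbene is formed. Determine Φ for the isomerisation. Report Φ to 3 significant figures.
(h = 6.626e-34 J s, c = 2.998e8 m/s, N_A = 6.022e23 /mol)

Product: 0.00129 mmol = 1.29e-6 mol.
Photon energy at 302 nm: hc/λ = (6.626e-34)(2.998e8)/(302e-9) = 6.578e-19 J.
Energy delivered: (3.99 mW)(424.2 s) = 1.693 J.
Photons incident: 1.693 / 6.578e-19 = 2.574e18, i.e. 2.574e18/6.022e23 = 4.274e-6 mol.
Fraction absorbed: 1 − 44.9/100 = 0.5510.
Photons absorbed: 0.5510 × 4.274e-6 = 2.355e-6 mol.
Φ = 1.29e-6 mol / 2.355e-6 mol photons = 0.548.

Φ = 0.548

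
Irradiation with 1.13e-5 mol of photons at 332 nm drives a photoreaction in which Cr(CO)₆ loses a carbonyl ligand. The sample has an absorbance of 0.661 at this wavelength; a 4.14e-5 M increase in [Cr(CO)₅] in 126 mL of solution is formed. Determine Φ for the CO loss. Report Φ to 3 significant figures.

Φ = 0.591

Product: (4.14e-5 M)(0.126 L) = 5.216e-6 mol.
Fraction absorbed: 1 − 10^(−0.661) = 0.7817.
Photons absorbed: 0.7817 × 1.13e-5 = 8.833e-6 mol.
Φ = 5.216e-6 mol / 8.833e-6 mol photons = 0.591.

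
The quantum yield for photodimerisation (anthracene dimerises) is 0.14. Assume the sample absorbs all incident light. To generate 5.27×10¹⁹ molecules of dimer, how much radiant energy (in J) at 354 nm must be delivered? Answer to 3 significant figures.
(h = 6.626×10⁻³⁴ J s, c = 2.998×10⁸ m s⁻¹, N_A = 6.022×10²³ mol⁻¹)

211 J

Product: 5.27×10¹⁹ / 6.022×10²³ = 8.751×10⁻⁵ mol.
Photons that must be absorbed: 8.751×10⁻⁵ / 0.14 = 6.251×10⁻⁴ mol.
Photon energy: hc/λ = 5.612×10⁻¹⁹ J; per mole, 3.380×10⁵ J mol⁻¹.
Energy required: 6.251×10⁻⁴ × 3.380×10⁵ = 211 J.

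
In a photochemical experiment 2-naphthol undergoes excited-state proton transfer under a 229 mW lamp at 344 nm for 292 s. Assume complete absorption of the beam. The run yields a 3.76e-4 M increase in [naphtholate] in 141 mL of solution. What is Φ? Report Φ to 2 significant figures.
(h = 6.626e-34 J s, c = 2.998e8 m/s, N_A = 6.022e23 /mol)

Φ = 0.28

Product: (3.76e-4 M)(0.141 L) = 5.302e-5 mol.
Photon energy at 344 nm: hc/λ = (6.626e-34)(2.998e8)/(344e-9) = 5.775e-19 J.
Energy delivered: (229 mW)(292 s) = 66.87 J.
Photons incident: 66.87 / 5.775e-19 = 1.158e20, i.e. 1.158e20/6.022e23 = 1.923e-4 mol.
Φ = 5.302e-5 mol / 1.923e-4 mol photons = 0.28.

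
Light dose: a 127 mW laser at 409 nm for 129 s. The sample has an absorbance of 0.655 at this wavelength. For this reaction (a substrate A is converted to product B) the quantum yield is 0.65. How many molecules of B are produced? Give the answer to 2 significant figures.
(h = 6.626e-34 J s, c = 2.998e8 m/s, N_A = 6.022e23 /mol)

1.7e19 molecules

Photon energy at 409 nm: hc/λ = (6.626e-34)(2.998e8)/(409e-9) = 4.857e-19 J.
Energy delivered: (127 mW)(129 s) = 16.38 J.
Photons incident: 16.38 / 4.857e-19 = 3.372e19, i.e. 3.372e19/6.022e23 = 5.599e-5 mol.
Fraction absorbed: 1 − 10^(−0.655) = 0.7787.
Photons absorbed: 0.7787 × 5.599e-5 = 4.360e-5 mol.
Product: Φ × n_abs = 0.65 × 4.360e-5 = 2.834e-5 mol.
As a count: 2.834e-5 × 6.022e23 = 1.7e19.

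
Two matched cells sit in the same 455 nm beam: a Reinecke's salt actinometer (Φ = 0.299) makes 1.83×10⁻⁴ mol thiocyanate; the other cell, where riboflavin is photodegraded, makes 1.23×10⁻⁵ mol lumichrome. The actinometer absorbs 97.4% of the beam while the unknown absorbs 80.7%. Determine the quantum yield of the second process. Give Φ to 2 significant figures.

Photons absorbed by the actinometer: 1.83×10⁻⁴ / 0.299 = 6.120×10⁻⁴ mol.
Incident flux: 6.120×10⁻⁴ / 0.974 = 6.283×10⁻⁴ einstein.
Absorbed by unknown: 0.807 × 6.283×10⁻⁴ = 5.070×10⁻⁴ mol.
Φ(unknown) = 1.23×10⁻⁵ / 5.070×10⁻⁴ = 0.024.

Φ = 0.024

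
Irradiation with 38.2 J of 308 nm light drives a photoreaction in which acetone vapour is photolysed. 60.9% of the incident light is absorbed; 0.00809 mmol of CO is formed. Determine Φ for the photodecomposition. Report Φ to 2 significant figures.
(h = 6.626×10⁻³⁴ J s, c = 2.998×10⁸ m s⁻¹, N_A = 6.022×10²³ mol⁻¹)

Product: 0.00809 mmol = 8.09×10⁻⁶ mol.
Photon energy at 308 nm: hc/λ = (6.626×10⁻³⁴)(2.998×10⁸)/(308×10⁻⁹) = 6.450×10⁻¹⁹ J.
Photons incident: 38.2 / 6.450×10⁻¹⁹ = 5.922×10¹⁹, i.e. 5.922×10¹⁹/6.022×10²³ = 9.834×10⁻⁵ mol.
Photons absorbed: 0.609 × 9.834×10⁻⁵ = 5.989×10⁻⁵ mol.
Φ = 8.09×10⁻⁶ mol / 5.989×10⁻⁵ mol photons = 0.14.

Φ = 0.14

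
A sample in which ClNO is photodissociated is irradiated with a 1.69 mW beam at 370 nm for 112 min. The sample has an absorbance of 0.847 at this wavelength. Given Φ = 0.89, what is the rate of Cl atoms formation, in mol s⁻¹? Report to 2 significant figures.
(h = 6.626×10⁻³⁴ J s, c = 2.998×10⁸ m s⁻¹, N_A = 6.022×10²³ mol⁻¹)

Photon energy at 370 nm: hc/λ = (6.626×10⁻³⁴)(2.998×10⁸)/(370×10⁻⁹) = 5.369×10⁻¹⁹ J.
Energy delivered: (1.69 mW)(6720 s) = 11.36 J.
Photons incident: 11.36 / 5.369×10⁻¹⁹ = 2.116×10¹⁹, i.e. 2.116×10¹⁹/6.022×10²³ = 3.514×10⁻⁵ mol.
Fraction absorbed: 1 − 10^(−0.847) = 0.8578.
Photons absorbed: 0.8578 × 3.514×10⁻⁵ = 3.014×10⁻⁵ mol.
Product formed: 0.89 × 3.014×10⁻⁵ = 2.682×10⁻⁵ mol.
Rate: 2.682×10⁻⁵ / 6720 s = 4.0×10⁻⁹ mol s⁻¹.

4.0×10⁻⁹ mol s⁻¹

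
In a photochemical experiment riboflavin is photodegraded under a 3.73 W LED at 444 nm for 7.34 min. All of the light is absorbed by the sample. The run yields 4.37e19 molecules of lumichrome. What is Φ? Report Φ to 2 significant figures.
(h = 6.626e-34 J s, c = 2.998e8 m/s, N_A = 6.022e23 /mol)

Product: 4.37e19 / 6.022e23 = 7.257e-5 mol.
Photon energy at 444 nm: hc/λ = (6.626e-34)(2.998e8)/(444e-9) = 4.474e-19 J.
Energy delivered: (3.73 W)(440.4 s) = 1643 J.
Photons incident: 1643 / 4.474e-19 = 3.672e21, i.e. 3.672e21/6.022e23 = 0.006098 mol.
Φ = 7.257e-5 mol / 0.006098 mol photons = 0.012.

Φ = 0.012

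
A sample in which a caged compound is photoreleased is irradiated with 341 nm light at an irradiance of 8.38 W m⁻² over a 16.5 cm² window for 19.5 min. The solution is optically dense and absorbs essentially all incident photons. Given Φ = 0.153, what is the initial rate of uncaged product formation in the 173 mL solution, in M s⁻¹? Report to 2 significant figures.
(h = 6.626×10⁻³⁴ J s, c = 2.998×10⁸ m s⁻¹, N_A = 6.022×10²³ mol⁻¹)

3.5×10⁻⁸ M s⁻¹

Photon energy at 341 nm: hc/λ = (6.626×10⁻³⁴)(2.998×10⁸)/(341×10⁻⁹) = 5.825×10⁻¹⁹ J.
Energy delivered: (8.38 W m⁻²)(16.5×10⁻⁴ m²)(1170 s) = 16.18 J.
Photons incident: 16.18 / 5.825×10⁻¹⁹ = 2.778×10¹⁹, i.e. 2.778×10¹⁹/6.022×10²³ = 4.613×10⁻⁵ mol.
Product formed: 0.153 × 4.613×10⁻⁵ = 7.058×10⁻⁶ mol.
Rate: 7.058×10⁻⁶ mol / (1170 s × 0.173 L) = 3.5×10⁻⁸ M s⁻¹.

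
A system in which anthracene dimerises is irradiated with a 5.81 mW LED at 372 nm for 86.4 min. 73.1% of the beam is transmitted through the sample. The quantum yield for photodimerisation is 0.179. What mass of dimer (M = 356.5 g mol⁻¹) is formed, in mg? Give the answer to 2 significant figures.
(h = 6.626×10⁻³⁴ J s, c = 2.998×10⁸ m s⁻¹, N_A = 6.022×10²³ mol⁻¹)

Photon energy at 372 nm: hc/λ = (6.626×10⁻³⁴)(2.998×10⁸)/(372×10⁻⁹) = 5.340×10⁻¹⁹ J.
Energy delivered: (5.81 mW)(5184 s) = 30.12 J.
Photons incident: 30.12 / 5.340×10⁻¹⁹ = 5.640×10¹⁹, i.e. 5.640×10¹⁹/6.022×10²³ = 9.366×10⁻⁵ mol.
Fraction absorbed: 1 − 73.1/100 = 0.2690.
Photons absorbed: 0.2690 × 9.366×10⁻⁵ = 2.519×10⁻⁵ mol.
Product: Φ × n_abs = 0.179 × 2.519×10⁻⁵ = 4.509×10⁻⁶ mol.
Mass: 4.509×10⁻⁶ × 356.5 = 0.001607 g = 1.6 mg.

1.6 mg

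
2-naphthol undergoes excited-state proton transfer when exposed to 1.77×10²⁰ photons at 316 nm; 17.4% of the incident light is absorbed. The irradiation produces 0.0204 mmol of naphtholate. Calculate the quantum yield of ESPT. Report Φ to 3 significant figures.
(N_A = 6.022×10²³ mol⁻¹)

Product: 0.0204 mmol = 2.04×10⁻⁵ mol.
Moles of photons: 1.77×10²⁰ / 6.022×10²³ = 2.939×10⁻⁴ mol.
Photons absorbed: 0.174 × 2.939×10⁻⁴ = 5.114×10⁻⁵ mol.
Φ = 2.04×10⁻⁵ mol / 5.114×10⁻⁵ mol photons = 0.399.

Φ = 0.399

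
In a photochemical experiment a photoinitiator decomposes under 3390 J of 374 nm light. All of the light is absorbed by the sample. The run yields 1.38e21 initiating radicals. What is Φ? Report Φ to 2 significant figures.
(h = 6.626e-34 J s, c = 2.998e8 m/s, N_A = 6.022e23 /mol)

Φ = 0.22

Product: 1.38e21 / 6.022e23 = 0.002292 mol.
Photon energy at 374 nm: hc/λ = (6.626e-34)(2.998e8)/(374e-9) = 5.311e-19 J.
Photons incident: 3390 / 5.311e-19 = 6.383e21, i.e. 6.383e21/6.022e23 = 0.01060 mol.
Φ = 0.002292 mol / 0.01060 mol photons = 0.22.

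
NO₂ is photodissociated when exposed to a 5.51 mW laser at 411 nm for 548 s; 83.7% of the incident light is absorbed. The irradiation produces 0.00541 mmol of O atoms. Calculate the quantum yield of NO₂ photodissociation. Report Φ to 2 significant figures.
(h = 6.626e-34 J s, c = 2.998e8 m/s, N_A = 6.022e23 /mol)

Φ = 0.62

Product: 0.00541 mmol = 5.41e-6 mol.
Photon energy at 411 nm: hc/λ = (6.626e-34)(2.998e8)/(411e-9) = 4.833e-19 J.
Energy delivered: (5.51 mW)(548 s) = 3.019 J.
Photons incident: 3.019 / 4.833e-19 = 6.247e18, i.e. 6.247e18/6.022e23 = 1.037e-5 mol.
Photons absorbed: 0.837 × 1.037e-5 = 8.680e-6 mol.
Φ = 5.41e-6 mol / 8.680e-6 mol photons = 0.62.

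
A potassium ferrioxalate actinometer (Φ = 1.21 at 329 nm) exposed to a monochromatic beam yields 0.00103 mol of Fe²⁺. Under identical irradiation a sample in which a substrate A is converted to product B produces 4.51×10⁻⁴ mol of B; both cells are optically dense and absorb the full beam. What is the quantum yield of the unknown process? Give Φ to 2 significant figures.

Φ = 0.53

Photons absorbed by the actinometer: 0.00103 / 1.21 = 8.512×10⁻⁴ mol.
Φ(unknown) = 4.51×10⁻⁴ / 8.512×10⁻⁴ = 0.53.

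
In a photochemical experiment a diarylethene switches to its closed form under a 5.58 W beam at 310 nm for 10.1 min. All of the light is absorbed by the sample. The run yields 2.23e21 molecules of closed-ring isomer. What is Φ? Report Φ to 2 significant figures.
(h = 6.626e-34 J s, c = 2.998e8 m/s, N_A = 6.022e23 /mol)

Φ = 0.42

Product: 2.23e21 / 6.022e23 = 0.003703 mol.
Photon energy at 310 nm: hc/λ = (6.626e-34)(2.998e8)/(310e-9) = 6.408e-19 J.
Energy delivered: (5.58 W)(606 s) = 3381 J.
Photons incident: 3381 / 6.408e-19 = 5.276e21, i.e. 5.276e21/6.022e23 = 0.008761 mol.
Φ = 0.003703 mol / 0.008761 mol photons = 0.42.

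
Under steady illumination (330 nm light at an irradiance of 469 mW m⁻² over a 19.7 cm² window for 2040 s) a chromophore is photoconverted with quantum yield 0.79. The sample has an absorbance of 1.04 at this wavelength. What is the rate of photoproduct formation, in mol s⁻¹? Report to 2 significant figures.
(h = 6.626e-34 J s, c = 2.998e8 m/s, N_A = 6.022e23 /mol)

1.8e-9 mol s⁻¹

Photon energy at 330 nm: hc/λ = (6.626e-34)(2.998e8)/(330e-9) = 6.020e-19 J.
Energy delivered: (469 mW m⁻²)(19.7e-4 m²)(2040 s) = 1.885 J.
Photons incident: 1.885 / 6.020e-19 = 3.131e18, i.e. 3.131e18/6.022e23 = 5.199e-6 mol.
Fraction absorbed: 1 − 10^(−1.04) = 0.9088.
Photons absorbed: 0.9088 × 5.199e-6 = 4.725e-6 mol.
Product formed: 0.79 × 4.725e-6 = 3.733e-6 mol.
Rate: 3.733e-6 / 2040 s = 1.8e-9 mol s⁻¹.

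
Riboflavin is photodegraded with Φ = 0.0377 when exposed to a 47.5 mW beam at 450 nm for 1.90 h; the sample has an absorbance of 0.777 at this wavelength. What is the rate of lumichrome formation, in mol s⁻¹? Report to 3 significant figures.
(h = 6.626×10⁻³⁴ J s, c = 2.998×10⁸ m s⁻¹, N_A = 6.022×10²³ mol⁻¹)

Photon energy at 450 nm: hc/λ = (6.626×10⁻³⁴)(2.998×10⁸)/(450×10⁻⁹) = 4.414×10⁻¹⁹ J.
Energy delivered: (47.5 mW)(6840 s) = 324.9 J.
Photons incident: 324.9 / 4.414×10⁻¹⁹ = 7.361×10²⁰, i.e. 7.361×10²⁰/6.022×10²³ = 0.001222 mol.
Fraction absorbed: 1 − 10^(−0.777) = 0.8329.
Photons absorbed: 0.8329 × 0.001222 = 0.001018 mol.
Product formed: 0.0377 × 0.001018 = 3.838×10⁻⁵ mol.
Rate: 3.838×10⁻⁵ / 6840 s = 5.61×10⁻⁹ mol s⁻¹.

5.61×10⁻⁹ mol s⁻¹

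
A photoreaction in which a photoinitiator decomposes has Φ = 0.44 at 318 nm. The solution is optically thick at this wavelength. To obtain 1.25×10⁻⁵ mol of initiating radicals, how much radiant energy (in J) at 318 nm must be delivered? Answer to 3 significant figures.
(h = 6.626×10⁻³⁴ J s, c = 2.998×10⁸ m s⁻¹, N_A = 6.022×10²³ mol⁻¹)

10.7 J

Photons that must be absorbed: 1.25×10⁻⁵ / 0.44 = 2.841×10⁻⁵ mol.
Photon energy: hc/λ = 6.247×10⁻¹⁹ J; per mole, 3.762×10⁵ J mol⁻¹.
Energy required: 2.841×10⁻⁵ × 3.762×10⁵ = 10.7 J.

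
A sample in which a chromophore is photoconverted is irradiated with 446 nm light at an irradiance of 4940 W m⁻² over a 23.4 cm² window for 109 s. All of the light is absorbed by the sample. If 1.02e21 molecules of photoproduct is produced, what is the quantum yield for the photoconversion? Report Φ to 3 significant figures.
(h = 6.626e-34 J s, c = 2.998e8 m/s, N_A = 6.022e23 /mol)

Product: 1.02e21 / 6.022e23 = 0.001694 mol.
Photon energy at 446 nm: hc/λ = (6.626e-34)(2.998e8)/(446e-9) = 4.454e-19 J.
Energy delivered: (4940 W m⁻²)(23.4e-4 m²)(109 s) = 1260 J.
Photons incident: 1260 / 4.454e-19 = 2.829e21, i.e. 2.829e21/6.022e23 = 0.004698 mol.
Φ = 0.001694 mol / 0.004698 mol photons = 0.361.

Φ = 0.361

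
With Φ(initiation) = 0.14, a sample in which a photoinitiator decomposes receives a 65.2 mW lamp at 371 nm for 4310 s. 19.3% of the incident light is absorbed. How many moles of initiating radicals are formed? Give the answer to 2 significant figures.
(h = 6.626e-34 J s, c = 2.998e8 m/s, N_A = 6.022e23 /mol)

Photon energy at 371 nm: hc/λ = (6.626e-34)(2.998e8)/(371e-9) = 5.354e-19 J.
Energy delivered: (65.2 mW)(4310 s) = 281.0 J.
Photons incident: 281.0 / 5.354e-19 = 5.248e20, i.e. 5.248e20/6.022e23 = 8.715e-4 mol.
Photons absorbed: 0.193 × 8.715e-4 = 1.682e-4 mol.
Product: Φ × n_abs = 0.14 × 1.682e-4 = 2.355e-5 mol.

2.4e-5 mol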